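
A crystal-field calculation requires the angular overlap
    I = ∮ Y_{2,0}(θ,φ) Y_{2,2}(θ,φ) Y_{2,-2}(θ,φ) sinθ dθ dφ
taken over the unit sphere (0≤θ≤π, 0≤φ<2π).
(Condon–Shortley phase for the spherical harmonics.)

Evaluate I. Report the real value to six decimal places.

-0.180224

Checks pass: Σm=0; 6 even; l₃=2∈[0,4].
(2·2+1)(2·2+1)(2·2+1) = 125
Δ: 2! 2! 2! / 7! → 1/630
sum: t=0:+1/8 t=1:−1/1 t=2:+1/8 = -3/4
3j²(2 2 2; 0 0 0) = Δ·Π!·Σ² = 2/35  (sign -1)
sum: t=2:+1/8 = 1/8
3j²(2 2 2; 0 2 -2) = Δ·Π!·Σ² = 2/35  (sign +1)
combine: 4πI² = 125·2/35·2/35 = 20/49
take √, sign -1: I = -0.18022375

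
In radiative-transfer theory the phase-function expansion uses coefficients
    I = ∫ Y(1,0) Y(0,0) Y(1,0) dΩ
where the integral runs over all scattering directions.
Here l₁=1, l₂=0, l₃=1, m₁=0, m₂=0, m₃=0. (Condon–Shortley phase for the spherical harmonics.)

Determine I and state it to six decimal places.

Checks pass: Σm=0; 2 even; l₃=1∈[1,1].
(2·1+1)(2·0+1)(2·1+1) = 9
Δ: 0! 2! 0! / 3! → 1/3
sum: t=0:+1/1 = 1/1
3j²(1 0 1; 0 0 0) = Δ·Π!·Σ² = 1/3  (sign -1)
(m-triple is (0,0,0) — same symbol as above.)
combine: 4πI² = 9·1/3·1/3 = 1/1
take √, sign +1: I = 0.28209479

0.282095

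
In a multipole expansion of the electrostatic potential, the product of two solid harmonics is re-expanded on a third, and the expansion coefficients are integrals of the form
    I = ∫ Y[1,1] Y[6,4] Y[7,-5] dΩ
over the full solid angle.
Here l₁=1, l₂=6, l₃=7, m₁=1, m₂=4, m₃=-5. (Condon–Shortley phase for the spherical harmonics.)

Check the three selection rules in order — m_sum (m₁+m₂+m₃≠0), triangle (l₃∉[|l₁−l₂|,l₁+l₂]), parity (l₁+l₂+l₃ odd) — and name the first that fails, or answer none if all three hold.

Σmᵢ = 0  ✓
l₃∈[|l₁−l₂|,l₁+l₂]=[5,7], have l₃=7  ✓
Σlᵢ = 14 ⇒ even  ✓

none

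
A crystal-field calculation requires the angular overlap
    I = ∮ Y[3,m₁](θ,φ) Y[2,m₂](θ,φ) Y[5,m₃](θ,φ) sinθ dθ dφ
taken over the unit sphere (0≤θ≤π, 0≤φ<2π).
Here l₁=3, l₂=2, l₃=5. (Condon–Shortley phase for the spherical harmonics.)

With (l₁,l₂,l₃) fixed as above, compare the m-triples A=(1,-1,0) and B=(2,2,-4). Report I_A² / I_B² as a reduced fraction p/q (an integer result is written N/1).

l's match ⇒ only the (l;m) 3-j factors differ between A and B.
A: triangle coeff Δ(3,2,5) = 1/2310; Σ_t [0,0]: t=0:+1/288 = 1/288; (3j)²=5/231 [(3 2 5; 1 -1 0)], sign=-1
B: triangle coeff Δ(3,2,5) = 1/2310; Σ_t [0,0]: t=0:+1/2880 = 1/2880; (3j)²=3/55 [(3 2 5; 2 2 -4)], sign=-1
I_A²/I_B² = (5/231)/(3/55) = 25/63

25/63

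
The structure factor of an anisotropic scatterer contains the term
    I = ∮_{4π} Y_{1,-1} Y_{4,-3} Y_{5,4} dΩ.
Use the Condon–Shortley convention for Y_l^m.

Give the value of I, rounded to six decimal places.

0.294638

Checks pass: Σm=0; 10 even; l₃=5∈[3,5].
(2·1+1)(2·4+1)(2·5+1) = 297
Δ: 0! 2! 8! / 11! → 1/495
sum: t=0:+1/576 = 1/576
3j²(1 4 5; 0 0 0) = Δ·Π!·Σ² = 5/99  (sign -1)
sum: t=0:+1/10080 = 1/10080
3j²(1 4 5; -1 -3 4) = Δ·Π!·Σ² = 4/55  (sign -1)
combine: 4πI² = 297·5/99·4/55 = 12/11
take √, sign +1: I = 0.29463840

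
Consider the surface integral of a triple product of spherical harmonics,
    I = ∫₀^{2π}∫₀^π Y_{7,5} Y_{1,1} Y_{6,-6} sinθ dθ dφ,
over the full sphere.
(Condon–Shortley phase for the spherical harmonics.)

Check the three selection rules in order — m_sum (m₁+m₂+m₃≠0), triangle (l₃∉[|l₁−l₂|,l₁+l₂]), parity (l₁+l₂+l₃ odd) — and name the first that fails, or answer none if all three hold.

m₁+m₂+m₃ = 5 + 1 − 6 = 0  ✓
triangle: |7−1|=6 ≤ l₃=6 ≤ 7+1=8  ✓
parity: l₁+l₂+l₃ = 14 is even  ✓

none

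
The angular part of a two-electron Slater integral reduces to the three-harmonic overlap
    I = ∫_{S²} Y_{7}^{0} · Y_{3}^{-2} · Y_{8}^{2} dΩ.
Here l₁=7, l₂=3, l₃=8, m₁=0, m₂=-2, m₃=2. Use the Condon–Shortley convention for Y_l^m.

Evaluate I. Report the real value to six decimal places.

Checks pass: Σm=0; 18 even; l₃=8∈[4,10].
(2·7+1)(2·3+1)(2·8+1) = 1785
Δ: 2! 12! 4! / 19! → 1/5290740
sum: t=0:+1/7257600 t=1:−1/2073600 t=2:+1/7257600 = -1/4838400
3j²(7 3 8; 0 0 0) = Δ·Π!·Σ² = 252/20995  (sign -1)
sum: t=0:+1/7257600 t=1:−1/12441600 = 1/17418240
3j²(7 3 8; 0 -2 2) = Δ·Π!·Σ² = 125/25194  (sign +1)
combine: 4πI² = 1785·252/20995·125/25194 = 110250/1037153
take √, sign -1: I = -0.09197355

-0.091974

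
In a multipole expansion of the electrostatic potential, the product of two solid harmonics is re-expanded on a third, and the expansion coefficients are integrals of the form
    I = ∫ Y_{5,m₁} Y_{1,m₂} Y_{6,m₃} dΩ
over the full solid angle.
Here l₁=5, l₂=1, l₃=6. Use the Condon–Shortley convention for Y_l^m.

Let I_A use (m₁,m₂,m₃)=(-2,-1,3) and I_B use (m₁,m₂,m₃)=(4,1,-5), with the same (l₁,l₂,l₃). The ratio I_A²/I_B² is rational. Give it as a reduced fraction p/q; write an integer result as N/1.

Shared (l₁,l₂,l₃)=(5,1,6): N and (l;000)² cancel in I_A²/I_B².
A: Δ = 0!·10!·2!/13! = 1/858; Racah Σ t=0..0: t=0:+1/60480 = 1/60480; ⇒ 3j(5 1 6; -2 -1 3)² = 6/143, sgn -1
B: Δ = 0!·10!·2!/13! = 1/858; Racah Σ t=0..0: t=0:+1/725760 = 1/725760; ⇒ 3j(5 1 6; 4 1 -5)² = 5/78, sgn -1
I_A²/I_B² = (6/143)/(5/78) = 36/55

36/55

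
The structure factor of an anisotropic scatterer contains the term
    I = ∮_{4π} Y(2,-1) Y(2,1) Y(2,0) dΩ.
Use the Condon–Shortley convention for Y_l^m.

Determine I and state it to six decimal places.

-0.090112

m-sum 0 ✓  L=6 even ✓  0≤2≤4 ✓
Π(2lᵢ+1) = 5×5×5 = 125
triangle coeff Δ(2,2,2) = 1/630
Σ_t [0,2]: t=0:+1/8 t=1:−1/1 t=2:+1/8 = -3/4
(3j)²=2/35 [(2 2 2; 0 0 0)], sign=-1
Σ_t [1,2]: t=1:−1/4 t=2:+1/2 = 1/4
(3j)²=1/70 [(2 2 2; -1 1 0)], sign=+1
⇒ 4πI² = 5/49
I = (-1)√(5/49/(4π)) = -0.09011188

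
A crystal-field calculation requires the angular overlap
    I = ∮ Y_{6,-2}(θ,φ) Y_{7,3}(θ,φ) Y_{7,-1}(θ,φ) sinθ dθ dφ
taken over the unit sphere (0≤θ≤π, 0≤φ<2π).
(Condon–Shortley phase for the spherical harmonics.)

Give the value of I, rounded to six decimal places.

Rules hold: Σm=0, L=20 even, 1≤7≤13.
N = 13·15·15 = 2925
Δ = 6!·6!·8!/21! = 1/2444321880
Racah Σ t=0..6: t=0:+1/2612736000 t=1:−1/20736000 t=2:+1/1658880 t=3:−1/746496 t=4:+1/1658880 t=5:−1/20736000 t=6:+1/2612736000 = -1/4354560
⇒ 3j(6 7 7; 0 0 0)² = 1000/138567, sgn +1
Racah Σ t=2..6: t=2:+1/1393459200 t=3:−1/21772800 t=4:+1/3317760 t=5:−1/3110400 t=6:+1/19906560 = -1/66355200
⇒ 3j(6 7 7; -2 3 -1)² = 21/92378, sgn -1
4πI² = N·(3j₀)²·(3jₘ)² = 787500/164109517
I = -1·√(0.00479862/4π) = -0.01954130

-0.019541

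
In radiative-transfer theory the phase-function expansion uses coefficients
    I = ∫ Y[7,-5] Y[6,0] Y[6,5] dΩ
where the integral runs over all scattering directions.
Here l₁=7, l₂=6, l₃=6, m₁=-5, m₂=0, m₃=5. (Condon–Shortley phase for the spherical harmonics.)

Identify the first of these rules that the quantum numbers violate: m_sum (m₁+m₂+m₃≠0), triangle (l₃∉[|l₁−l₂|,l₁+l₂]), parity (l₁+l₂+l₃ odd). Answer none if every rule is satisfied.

Σmᵢ = 0  ✓
l₃∈[|l₁−l₂|,l₁+l₂]=[1,13], have l₃=6  ✓
Σlᵢ = 19 ⇒ odd  ✗

parity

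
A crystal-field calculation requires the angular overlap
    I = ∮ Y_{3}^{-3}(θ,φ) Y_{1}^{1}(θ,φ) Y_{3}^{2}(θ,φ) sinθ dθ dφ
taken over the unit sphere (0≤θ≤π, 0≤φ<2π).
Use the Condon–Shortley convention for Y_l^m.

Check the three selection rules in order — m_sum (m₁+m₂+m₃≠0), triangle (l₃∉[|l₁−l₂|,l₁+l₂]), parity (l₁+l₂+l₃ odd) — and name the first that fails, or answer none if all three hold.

parity

azimuthal sum: -3 + 1 + 2 = 0  ✓
2 ≤ 3 ≤ 4 (triangle on l)  ✓
L = 3 + 1 + 3 = 7 (odd)  ✗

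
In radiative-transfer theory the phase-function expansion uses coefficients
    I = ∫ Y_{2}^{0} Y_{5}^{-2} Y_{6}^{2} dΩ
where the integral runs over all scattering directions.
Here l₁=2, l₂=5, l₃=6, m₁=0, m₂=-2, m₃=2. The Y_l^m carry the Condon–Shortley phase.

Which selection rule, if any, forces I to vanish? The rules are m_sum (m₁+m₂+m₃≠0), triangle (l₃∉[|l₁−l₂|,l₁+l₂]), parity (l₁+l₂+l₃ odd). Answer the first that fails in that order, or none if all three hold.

parity

m₁+m₂+m₃ = 0 − 2 + 2 = 0  ✓
triangle: |2−5|=3 ≤ l₃=6 ≤ 2+5=7  ✓
parity: l₁+l₂+l₃ = 13 is odd  ✗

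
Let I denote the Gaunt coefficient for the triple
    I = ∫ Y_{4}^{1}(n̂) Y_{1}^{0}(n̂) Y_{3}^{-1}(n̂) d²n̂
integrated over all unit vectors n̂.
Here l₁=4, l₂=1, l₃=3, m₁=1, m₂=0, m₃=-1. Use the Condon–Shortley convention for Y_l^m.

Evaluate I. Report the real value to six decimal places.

Checks pass: Σm=0; 8 even; l₃=3∈[3,5].
(2·4+1)(2·1+1)(2·3+1) = 189
Δ: 2! 6! 0! / 9! → 1/252
sum: t=1:−1/36 = -1/36
3j²(4 1 3; 0 0 0) = Δ·Π!·Σ² = 4/63  (sign +1)
sum: t=1:−1/48 = -1/48
3j²(4 1 3; 1 0 -1) = Δ·Π!·Σ² = 5/84  (sign -1)
combine: 4πI² = 189·4/63·5/84 = 5/7
take √, sign -1: I = -0.23841361

-0.238414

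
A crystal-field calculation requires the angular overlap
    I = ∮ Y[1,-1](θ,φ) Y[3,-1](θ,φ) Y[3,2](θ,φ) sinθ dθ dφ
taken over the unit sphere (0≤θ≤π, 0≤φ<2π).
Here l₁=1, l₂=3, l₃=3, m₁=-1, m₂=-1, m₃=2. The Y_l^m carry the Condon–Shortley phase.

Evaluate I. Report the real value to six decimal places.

L=7 odd ⇒ parity kills the (l;000) factor ⇒ I = 0

0.000000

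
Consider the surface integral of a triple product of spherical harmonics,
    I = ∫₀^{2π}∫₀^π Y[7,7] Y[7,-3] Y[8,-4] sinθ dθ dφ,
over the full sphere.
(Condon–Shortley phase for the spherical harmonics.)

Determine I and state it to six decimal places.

-0.161199

Rules hold: Σm=0, L=22 even, 0≤8≤14.
N = 15·15·17 = 3825
Δ = 6!·8!·8!/23! = 1/22086194130
Racah Σ t=0..6: t=0:+1/18289152000 t=1:−1/248832000 t=2:+1/24883200 t=3:−1/11943936 t=4:+1/24883200 t=5:−1/248832000 t=6:+1/18289152000 = -11/975421440
⇒ 3j(7 7 8; 0 0 0)² = 1750/289731, sgn -1
Racah Σ t=0..0: t=0:+1/16721510400 = 1/16721510400
⇒ 3j(7 7 8; 7 -3 -4)² = 105/7429, sgn +1
4πI² = N·(3j₀)²·(3jₘ)² = 13781250/42204149
I = -1·√(0.326538/4π) = -0.16119880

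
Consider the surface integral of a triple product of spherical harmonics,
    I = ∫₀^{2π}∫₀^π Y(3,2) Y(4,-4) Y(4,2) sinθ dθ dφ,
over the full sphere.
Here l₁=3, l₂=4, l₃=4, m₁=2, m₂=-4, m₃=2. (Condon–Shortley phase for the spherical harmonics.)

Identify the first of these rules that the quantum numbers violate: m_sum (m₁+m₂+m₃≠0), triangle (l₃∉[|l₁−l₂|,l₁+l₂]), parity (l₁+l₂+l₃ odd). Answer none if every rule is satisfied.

parity

Σmᵢ = 0  ✓
l₃∈[|l₁−l₂|,l₁+l₂]=[1,7], have l₃=4  ✓
Σlᵢ = 11 ⇒ odd  ✗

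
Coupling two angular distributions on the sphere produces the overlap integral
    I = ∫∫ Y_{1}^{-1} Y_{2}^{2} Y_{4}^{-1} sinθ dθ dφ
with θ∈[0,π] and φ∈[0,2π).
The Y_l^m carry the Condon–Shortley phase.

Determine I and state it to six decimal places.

0.000000

l₃=4 ∉ [1,3] — triangle fails ⇒ I = 0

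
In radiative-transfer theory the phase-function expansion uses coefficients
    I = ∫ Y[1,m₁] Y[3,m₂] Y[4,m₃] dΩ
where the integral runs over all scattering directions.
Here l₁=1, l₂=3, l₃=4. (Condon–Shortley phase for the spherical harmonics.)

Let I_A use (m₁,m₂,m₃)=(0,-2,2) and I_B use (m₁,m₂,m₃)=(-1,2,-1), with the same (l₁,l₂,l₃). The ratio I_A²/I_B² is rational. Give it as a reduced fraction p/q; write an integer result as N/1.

Shared (l₁,l₂,l₃)=(1,3,4): N and (l;000)² cancel in I_A²/I_B².
A: Δ = 0!·2!·6!/9! = 1/252; Racah Σ t=0..0: t=0:+1/120 = 1/120; ⇒ 3j(1 3 4; 0 -2 2)² = 1/21, sgn +1
B: Δ = 0!·2!·6!/9! = 1/252; Racah Σ t=0..0: t=0:+1/240 = 1/240; ⇒ 3j(1 3 4; -1 2 -1)² = 1/84, sgn -1
I_A²/I_B² = (1/21)/(1/84) = 4/1

4/1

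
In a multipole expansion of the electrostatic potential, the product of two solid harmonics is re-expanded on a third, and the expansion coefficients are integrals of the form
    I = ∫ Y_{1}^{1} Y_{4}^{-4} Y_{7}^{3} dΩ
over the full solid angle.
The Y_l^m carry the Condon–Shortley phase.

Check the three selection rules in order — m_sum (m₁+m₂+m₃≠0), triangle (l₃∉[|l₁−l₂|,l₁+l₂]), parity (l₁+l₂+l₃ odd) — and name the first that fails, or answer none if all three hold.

triangle

azimuthal sum: 1 − 4 + 3 = 0  ✓
3 ≤ 7 ≤ 5 (triangle on l)  ✗
L = 1 + 4 + 7 = 12 (even)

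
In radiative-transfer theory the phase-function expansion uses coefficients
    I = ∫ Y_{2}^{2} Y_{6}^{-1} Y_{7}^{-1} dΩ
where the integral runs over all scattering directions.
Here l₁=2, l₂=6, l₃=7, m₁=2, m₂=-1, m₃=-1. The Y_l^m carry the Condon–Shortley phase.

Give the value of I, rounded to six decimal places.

l₁+l₂+l₃=15 is odd: 3j(l;000)=0 ⇒ I=0

0.000000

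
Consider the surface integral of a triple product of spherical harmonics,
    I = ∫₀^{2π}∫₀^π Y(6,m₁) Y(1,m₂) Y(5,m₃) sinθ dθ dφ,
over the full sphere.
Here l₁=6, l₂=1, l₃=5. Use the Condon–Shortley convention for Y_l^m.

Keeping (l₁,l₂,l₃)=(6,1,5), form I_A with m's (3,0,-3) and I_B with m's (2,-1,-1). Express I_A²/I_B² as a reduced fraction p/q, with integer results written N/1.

27/28

Shared (l₁,l₂,l₃)=(6,1,5): N and (l;000)² cancel in I_A²/I_B².
A: Δ = 2!·10!·0!/13! = 1/858; Racah Σ t=1..1: t=1:−1/80640 = -1/80640; ⇒ 3j(6 1 5; 3 0 -3)² = 9/286, sgn -1
B: Δ = 2!·10!·0!/13! = 1/858; Racah Σ t=0..0: t=0:+1/34560 = 1/34560; ⇒ 3j(6 1 5; 2 -1 -1)² = 14/429, sgn +1
I_A²/I_B² = (9/286)/(14/429) = 27/28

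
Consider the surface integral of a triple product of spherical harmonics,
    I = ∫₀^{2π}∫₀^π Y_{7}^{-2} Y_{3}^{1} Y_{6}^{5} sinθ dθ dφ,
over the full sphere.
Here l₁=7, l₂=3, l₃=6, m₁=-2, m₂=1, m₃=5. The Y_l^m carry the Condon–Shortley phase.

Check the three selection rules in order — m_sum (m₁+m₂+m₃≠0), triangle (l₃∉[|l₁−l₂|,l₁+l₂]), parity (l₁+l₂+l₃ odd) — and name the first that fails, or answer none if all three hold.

m_sum

Σmᵢ = 4  ✗
l₃∈[|l₁−l₂|,l₁+l₂]=[4,10], have l₃=6
Σlᵢ = 16 ⇒ even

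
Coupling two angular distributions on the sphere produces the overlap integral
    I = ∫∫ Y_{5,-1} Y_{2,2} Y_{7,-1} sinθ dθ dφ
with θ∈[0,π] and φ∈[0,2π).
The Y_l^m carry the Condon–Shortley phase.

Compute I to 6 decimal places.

-0.094812

Checks pass: Σm=0; 14 even; l₃=7∈[3,7].
(2·5+1)(2·2+1)(2·7+1) = 825
Δ: 0! 10! 4! / 15! → 1/15015
sum: t=0:+1/57600 = 1/57600
3j²(5 2 7; 0 0 0) = Δ·Π!·Σ² = 21/715  (sign -1)
sum: t=0:+1/414720 = 1/414720
3j²(5 2 7; -1 2 -1) = Δ·Π!·Σ² = 2/429  (sign +1)
combine: 4πI² = 825·21/715·2/429 = 210/1859
take √, sign -1: I = -0.09481237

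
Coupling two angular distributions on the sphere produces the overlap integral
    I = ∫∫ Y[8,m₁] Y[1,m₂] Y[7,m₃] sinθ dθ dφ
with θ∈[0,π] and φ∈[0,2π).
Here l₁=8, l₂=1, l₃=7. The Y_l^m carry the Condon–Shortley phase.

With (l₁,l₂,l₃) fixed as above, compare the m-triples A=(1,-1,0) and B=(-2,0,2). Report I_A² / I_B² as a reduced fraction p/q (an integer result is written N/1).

Shared (l₁,l₂,l₃)=(8,1,7): N and (l;000)² cancel in I_A²/I_B².
A: Δ = 2!·14!·0!/17! = 1/2040; Racah Σ t=0..0: t=0:+1/50803200 = 1/50803200; ⇒ 3j(8 1 7; 1 -1 0)² = 3/170, sgn -1
B: Δ = 2!·14!·0!/17! = 1/2040; Racah Σ t=1..1: t=1:−1/43545600 = -1/43545600; ⇒ 3j(8 1 7; -2 0 2)² = 1/34, sgn +1
I_A²/I_B² = (3/170)/(1/34) = 3/5

3/5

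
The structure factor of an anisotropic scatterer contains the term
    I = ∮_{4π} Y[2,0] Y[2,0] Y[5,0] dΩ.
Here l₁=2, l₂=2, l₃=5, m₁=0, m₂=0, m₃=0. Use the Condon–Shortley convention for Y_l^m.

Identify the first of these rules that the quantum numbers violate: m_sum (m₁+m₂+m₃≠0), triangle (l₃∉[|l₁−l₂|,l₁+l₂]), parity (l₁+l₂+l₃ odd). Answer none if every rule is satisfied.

Σmᵢ = 0  ✓
l₃∈[|l₁−l₂|,l₁+l₂]=[0,4], have l₃=5  ✗
Σlᵢ = 9 ⇒ odd

triangle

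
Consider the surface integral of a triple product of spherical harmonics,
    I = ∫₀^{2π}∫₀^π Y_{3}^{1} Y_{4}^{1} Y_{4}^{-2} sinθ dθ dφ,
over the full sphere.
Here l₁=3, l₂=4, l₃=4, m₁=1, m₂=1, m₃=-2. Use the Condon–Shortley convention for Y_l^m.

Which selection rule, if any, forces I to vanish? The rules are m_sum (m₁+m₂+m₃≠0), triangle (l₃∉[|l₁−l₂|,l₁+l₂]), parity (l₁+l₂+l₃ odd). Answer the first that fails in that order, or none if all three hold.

parity

azimuthal sum: 1 + 1 − 2 = 0  ✓
1 ≤ 4 ≤ 7 (triangle on l)  ✓
L = 3 + 4 + 4 = 11 (odd)  ✗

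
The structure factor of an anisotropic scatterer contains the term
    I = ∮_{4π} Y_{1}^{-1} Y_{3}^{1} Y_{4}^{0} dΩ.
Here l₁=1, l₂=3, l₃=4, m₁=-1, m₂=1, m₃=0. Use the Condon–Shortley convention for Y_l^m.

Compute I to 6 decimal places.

0.150786

m-sum 0 ✓  L=8 even ✓  2≤4≤4 ✓
Π(2lᵢ+1) = 3×7×9 = 189
triangle coeff Δ(1,3,4) = 1/252
Σ_t [0,0]: t=0:+1/36 = 1/36
(3j)²=4/63 [(1 3 4; 0 0 0)], sign=+1
Σ_t [0,0]: t=0:+1/96 = 1/96
(3j)²=1/42 [(1 3 4; -1 1 0)], sign=+1
⇒ 4πI² = 2/7
I = (+1)√(2/7/(4π)) = 0.15078601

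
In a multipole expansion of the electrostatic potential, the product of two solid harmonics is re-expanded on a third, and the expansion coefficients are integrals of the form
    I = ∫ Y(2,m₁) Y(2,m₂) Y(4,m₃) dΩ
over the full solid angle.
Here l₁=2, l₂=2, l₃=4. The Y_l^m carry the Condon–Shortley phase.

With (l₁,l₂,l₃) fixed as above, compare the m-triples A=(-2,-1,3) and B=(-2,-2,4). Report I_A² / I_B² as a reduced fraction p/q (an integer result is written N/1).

1/2

l's match ⇒ only the (l;m) 3-j factors differ between A and B.
A: triangle coeff Δ(2,2,4) = 1/630; Σ_t [0,0]: t=0:+1/144 = 1/144; (3j)²=1/18 [(2 2 4; -2 -1 3)], sign=-1
B: triangle coeff Δ(2,2,4) = 1/630; Σ_t [0,0]: t=0:+1/576 = 1/576; (3j)²=1/9 [(2 2 4; -2 -2 4)], sign=+1
I_A²/I_B² = (1/18)/(1/9) = 1/2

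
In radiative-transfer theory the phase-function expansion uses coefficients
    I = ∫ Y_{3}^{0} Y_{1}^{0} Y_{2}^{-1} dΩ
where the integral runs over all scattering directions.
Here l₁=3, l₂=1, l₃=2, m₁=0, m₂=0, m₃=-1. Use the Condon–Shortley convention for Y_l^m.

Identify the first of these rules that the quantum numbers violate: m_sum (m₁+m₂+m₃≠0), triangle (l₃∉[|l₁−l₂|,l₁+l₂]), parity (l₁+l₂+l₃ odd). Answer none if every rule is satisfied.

m_sum

Σmᵢ = -1  ✗
l₃∈[|l₁−l₂|,l₁+l₂]=[2,4], have l₃=2
Σlᵢ = 6 ⇒ even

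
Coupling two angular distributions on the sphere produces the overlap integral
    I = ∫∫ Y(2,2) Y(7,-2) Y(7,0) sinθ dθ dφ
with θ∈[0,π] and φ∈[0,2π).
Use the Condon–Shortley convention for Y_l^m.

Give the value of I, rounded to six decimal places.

-0.192231

Rules hold: Σm=0, L=16 even, 5≤7≤9.
N = 5·15·15 = 1125
Δ = 2!·2!·12!/17! = 1/185640
Racah Σ t=0..2: t=0:+1/2419200 t=1:−1/518400 t=2:+1/2419200 = -1/907200
⇒ 3j(2 7 7; 0 0 0)² = 56/3315, sgn +1
Racah Σ t=0..0: t=0:+1/2419200 = 1/2419200
⇒ 3j(2 7 7; 2 -2 0)² = 27/1105, sgn -1
4πI² = N·(3j₀)²·(3jₘ)² = 22680/48841
I = -1·√(0.464364/4π) = -0.19223140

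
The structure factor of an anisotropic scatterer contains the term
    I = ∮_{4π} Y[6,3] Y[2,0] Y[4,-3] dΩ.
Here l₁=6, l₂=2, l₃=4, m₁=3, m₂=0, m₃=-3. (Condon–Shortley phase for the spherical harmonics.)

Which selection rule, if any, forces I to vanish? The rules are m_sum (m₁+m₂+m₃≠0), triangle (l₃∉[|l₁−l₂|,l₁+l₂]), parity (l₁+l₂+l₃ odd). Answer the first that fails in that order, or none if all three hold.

none

Σmᵢ = 0  ✓
l₃∈[|l₁−l₂|,l₁+l₂]=[4,8], have l₃=4  ✓
Σlᵢ = 12 ⇒ even  ✓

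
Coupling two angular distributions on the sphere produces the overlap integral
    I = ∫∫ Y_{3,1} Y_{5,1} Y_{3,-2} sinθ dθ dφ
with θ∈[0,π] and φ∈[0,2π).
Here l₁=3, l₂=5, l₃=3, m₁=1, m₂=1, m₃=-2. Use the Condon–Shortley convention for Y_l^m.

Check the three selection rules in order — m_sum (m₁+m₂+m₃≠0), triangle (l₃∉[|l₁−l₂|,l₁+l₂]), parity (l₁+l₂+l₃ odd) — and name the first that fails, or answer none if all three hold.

parity

Σmᵢ = 0  ✓
l₃∈[|l₁−l₂|,l₁+l₂]=[2,8], have l₃=3  ✓
Σlᵢ = 11 ⇒ odd  ✗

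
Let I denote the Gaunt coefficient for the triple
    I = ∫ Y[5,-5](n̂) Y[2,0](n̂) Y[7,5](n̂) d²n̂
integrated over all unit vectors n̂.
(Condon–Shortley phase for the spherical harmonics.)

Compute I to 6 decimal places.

Checks pass: Σm=0; 14 even; l₃=7∈[3,7].
(2·5+1)(2·2+1)(2·7+1) = 825
Δ: 0! 10! 4! / 15! → 1/15015
sum: t=0:+1/57600 = 1/57600
3j²(5 2 7; 0 0 0) = Δ·Π!·Σ² = 21/715  (sign -1)
sum: t=0:+1/14515200 = 1/14515200
3j²(5 2 7; -5 0 5) = Δ·Π!·Σ² = 2/455  (sign +1)
combine: 4πI² = 825·21/715·2/455 = 18/169
take √, sign -1: I = -0.09206360

-0.092064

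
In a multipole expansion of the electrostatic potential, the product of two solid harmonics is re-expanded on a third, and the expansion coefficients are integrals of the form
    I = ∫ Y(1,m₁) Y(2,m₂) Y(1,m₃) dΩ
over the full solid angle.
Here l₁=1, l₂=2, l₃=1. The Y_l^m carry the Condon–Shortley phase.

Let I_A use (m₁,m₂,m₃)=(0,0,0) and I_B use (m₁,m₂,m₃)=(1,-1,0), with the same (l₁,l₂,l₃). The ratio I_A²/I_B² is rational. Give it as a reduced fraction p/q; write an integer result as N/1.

Shared (l₁,l₂,l₃)=(1,2,1): N and (l;000)² cancel in I_A²/I_B².
A: Δ = 2!·0!·2!/5! = 1/30; Racah Σ t=1..1: t=1:−1/1 = -1/1; ⇒ 3j(1 2 1; 0 0 0)² = 2/15, sgn +1
B: Δ = 2!·0!·2!/5! = 1/30; Racah Σ t=0..0: t=0:+1/2 = 1/2; ⇒ 3j(1 2 1; 1 -1 0)² = 1/10, sgn -1
I_A²/I_B² = (2/15)/(1/10) = 4/3

4/3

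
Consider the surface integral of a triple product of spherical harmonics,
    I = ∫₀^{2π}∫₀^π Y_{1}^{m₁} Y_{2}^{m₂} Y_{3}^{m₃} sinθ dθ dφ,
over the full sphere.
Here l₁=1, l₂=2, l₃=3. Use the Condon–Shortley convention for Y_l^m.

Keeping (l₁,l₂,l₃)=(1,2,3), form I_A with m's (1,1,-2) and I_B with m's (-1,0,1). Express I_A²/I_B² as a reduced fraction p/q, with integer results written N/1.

5/3

Same 1,2,3: normalisation and zero-m 3j drop out of the ratio.
A: Δ: 0! 2! 4! / 7! → 1/105; sum: t=0:+1/12 = 1/12; 3j²(1 2 3; 1 1 -2) = Δ·Π!·Σ² = 2/21  (sign -1)
B: Δ: 0! 2! 4! / 7! → 1/105; sum: t=0:+1/8 = 1/8; 3j²(1 2 3; -1 0 1) = Δ·Π!·Σ² = 2/35  (sign +1)
I_A²/I_B² = (2/21)/(2/35) = 5/3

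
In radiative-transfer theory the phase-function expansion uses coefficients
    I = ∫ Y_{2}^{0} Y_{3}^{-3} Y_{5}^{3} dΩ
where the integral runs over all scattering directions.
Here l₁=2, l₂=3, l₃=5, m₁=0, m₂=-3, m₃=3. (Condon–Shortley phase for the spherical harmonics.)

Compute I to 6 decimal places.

Rules hold: Σm=0, L=10 even, 1≤5≤5.
N = 5·7·11 = 385
Δ = 0!·4!·6!/11! = 1/2310
Racah Σ t=0..0: t=0:+1/144 = 1/144
⇒ 3j(2 3 5; 0 0 0)² = 10/231, sgn -1
Racah Σ t=0..0: t=0:+1/2880 = 1/2880
⇒ 3j(2 3 5; 0 -3 3)² = 2/165, sgn +1
4πI² = N·(3j₀)²·(3jₘ)² = 20/99
I = -1·√(0.20202/4π) = -0.12679218

-0.126792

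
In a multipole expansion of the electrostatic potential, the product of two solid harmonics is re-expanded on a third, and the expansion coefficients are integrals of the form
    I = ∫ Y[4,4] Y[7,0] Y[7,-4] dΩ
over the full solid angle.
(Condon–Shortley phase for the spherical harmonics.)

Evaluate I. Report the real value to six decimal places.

0.148272

Checks pass: Σm=0; 18 even; l₃=7∈[3,11].
(2·4+1)(2·7+1)(2·7+1) = 2025
Δ: 4! 4! 10! / 19! → 1/58198140
sum: t=0:+1/17418240 t=1:−1/622080 t=2:+1/230400 t=3:−1/622080 t=4:+1/17418240 = 1/806400
3j²(4 7 7; 0 0 0) = Δ·Π!·Σ² = 2268/230945  (sign -1)
sum: t=0:+1/17418240 = 1/17418240
3j²(4 7 7; 4 0 -4) = Δ·Π!·Σ² = 175/12597  (sign -1)
combine: 4πI² = 2025·2268/230945·175/12597 = 53581500/193947611
take √, sign +1: I = 0.14827239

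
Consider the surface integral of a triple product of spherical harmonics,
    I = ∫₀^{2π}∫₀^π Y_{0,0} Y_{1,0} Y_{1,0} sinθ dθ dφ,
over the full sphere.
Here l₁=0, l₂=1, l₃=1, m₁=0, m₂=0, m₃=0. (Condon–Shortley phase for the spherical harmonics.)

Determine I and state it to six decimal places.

m-sum 0 ✓  L=2 even ✓  1≤1≤1 ✓
Π(2lᵢ+1) = 1×3×3 = 9
triangle coeff Δ(0,1,1) = 1/3
Σ_t [0,0]: t=0:+1/1 = 1/1
(3j)²=1/3 [(0 1 1; 0 0 0)], sign=-1
(m-triple is (0,0,0) — same symbol as above.)
⇒ 4πI² = 1/1
I = (+1)√(1/1/(4π)) = 0.28209479

0.282095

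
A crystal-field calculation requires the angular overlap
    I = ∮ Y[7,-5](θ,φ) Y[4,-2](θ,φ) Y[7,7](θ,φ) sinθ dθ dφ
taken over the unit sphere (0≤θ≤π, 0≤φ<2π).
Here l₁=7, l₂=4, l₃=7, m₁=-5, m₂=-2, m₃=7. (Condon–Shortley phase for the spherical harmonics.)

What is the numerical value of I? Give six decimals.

-0.164155

m-sum 0 ✓  L=18 even ✓  3≤7≤11 ✓
Π(2lᵢ+1) = 15×9×15 = 2025
triangle coeff Δ(7,4,7) = 1/58198140
Σ_t [0,4]: t=0:+1/17418240 t=1:−1/622080 t=2:+1/230400 t=3:−1/622080 t=4:+1/17418240 = 1/806400
(3j)²=2268/230945 [(7 4 7; 0 0 0)], sign=-1
Σ_t [2,2]: t=2:+1/348364800 = 1/348364800
(3j)²=11/646 [(7 4 7; -5 -2 7)], sign=+1
⇒ 4πI² = 459270/1356277
I = (-1)√(459270/1356277/(4π)) = -0.16415530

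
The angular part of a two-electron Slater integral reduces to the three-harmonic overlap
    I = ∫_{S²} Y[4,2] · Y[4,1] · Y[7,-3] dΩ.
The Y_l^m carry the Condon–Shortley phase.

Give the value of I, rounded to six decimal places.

Σlᵢ=15 odd — θ-integrand is odd under cosθ→−cosθ; I=0

0.000000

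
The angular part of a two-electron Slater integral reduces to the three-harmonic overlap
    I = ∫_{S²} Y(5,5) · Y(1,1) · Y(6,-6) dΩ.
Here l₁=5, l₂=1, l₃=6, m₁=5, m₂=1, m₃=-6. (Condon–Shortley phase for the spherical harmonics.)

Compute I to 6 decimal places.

m-sum 0 ✓  L=12 even ✓  4≤6≤6 ✓
Π(2lᵢ+1) = 11×3×13 = 429
triangle coeff Δ(5,1,6) = 1/858
Σ_t [0,0]: t=0:+1/14400 = 1/14400
(3j)²=6/143 [(5 1 6; 0 0 0)], sign=+1
Σ_t [0,0]: t=0:+1/7257600 = 1/7257600
(3j)²=1/13 [(5 1 6; 5 1 -6)], sign=+1
⇒ 4πI² = 18/13
I = (+1)√(18/13/(4π)) = 0.33194004

0.331940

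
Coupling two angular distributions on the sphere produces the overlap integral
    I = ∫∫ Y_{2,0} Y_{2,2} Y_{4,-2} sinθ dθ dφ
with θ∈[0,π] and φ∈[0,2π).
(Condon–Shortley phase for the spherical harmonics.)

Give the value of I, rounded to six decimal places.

Rules hold: Σm=0, L=8 even, 0≤4≤4.
N = 5·5·9 = 225
Δ = 0!·4!·4!/9! = 1/630
Racah Σ t=0..0: t=0:+1/16 = 1/16
⇒ 3j(2 2 4; 0 0 0)² = 2/35, sgn +1
Racah Σ t=0..0: t=0:+1/96 = 1/96
⇒ 3j(2 2 4; 0 2 -2)² = 1/42, sgn +1
4πI² = N·(3j₀)²·(3jₘ)² = 15/49
I = +1·√(0.306122/4π) = 0.15607835

0.156078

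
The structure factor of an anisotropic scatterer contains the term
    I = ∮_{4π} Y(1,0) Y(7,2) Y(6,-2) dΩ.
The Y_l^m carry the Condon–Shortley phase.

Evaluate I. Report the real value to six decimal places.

m-sum 0 ✓  L=14 even ✓  6≤6≤8 ✓
Π(2lᵢ+1) = 3×15×13 = 585
triangle coeff Δ(1,7,6) = 1/1365
Σ_t [1,1]: t=1:−1/518400 = -1/518400
(3j)²=7/195 [(1 7 6; 0 0 0)], sign=-1
Σ_t [1,1]: t=1:−1/967680 = -1/967680
(3j)²=3/91 [(1 7 6; 0 2 -2)], sign=-1
⇒ 4πI² = 9/13
I = (+1)√(9/13/(4π)) = 0.23471705

0.234717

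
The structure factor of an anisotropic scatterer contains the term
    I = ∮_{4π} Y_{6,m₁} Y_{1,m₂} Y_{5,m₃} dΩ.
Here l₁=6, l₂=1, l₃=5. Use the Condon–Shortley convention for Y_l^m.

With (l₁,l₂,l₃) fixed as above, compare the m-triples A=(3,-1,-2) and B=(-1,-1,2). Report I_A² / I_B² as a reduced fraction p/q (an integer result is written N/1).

l's match ⇒ only the (l;m) 3-j factors differ between A and B.
A: triangle coeff Δ(6,1,5) = 1/858; Σ_t [0,0]: t=0:+1/60480 = 1/60480; (3j)²=6/143 [(6 1 5; 3 -1 -2)], sign=-1
B: triangle coeff Δ(6,1,5) = 1/858; Σ_t [0,0]: t=0:+1/60480 = 1/60480; (3j)²=5/429 [(6 1 5; -1 -1 2)], sign=-1
I_A²/I_B² = (6/143)/(5/429) = 18/5

18/5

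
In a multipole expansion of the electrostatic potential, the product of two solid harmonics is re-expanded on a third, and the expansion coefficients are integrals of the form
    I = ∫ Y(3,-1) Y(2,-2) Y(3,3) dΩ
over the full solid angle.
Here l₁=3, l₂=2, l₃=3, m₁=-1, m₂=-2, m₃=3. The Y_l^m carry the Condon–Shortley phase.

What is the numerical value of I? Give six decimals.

0.132981

Checks pass: Σm=0; 8 even; l₃=3∈[1,5].
(2·3+1)(2·2+1)(2·3+1) = 245
Δ: 2! 4! 2! / 9! → 1/3780
sum: t=0:+1/24 t=1:−1/4 t=2:+1/24 = -1/6
3j²(3 2 3; 0 0 0) = Δ·Π!·Σ² = 4/105  (sign +1)
sum: t=0:+1/96 = 1/96
3j²(3 2 3; -1 -2 3) = Δ·Π!·Σ² = 1/42  (sign +1)
combine: 4πI² = 245·4/105·1/42 = 2/9
take √, sign +1: I = 0.13298076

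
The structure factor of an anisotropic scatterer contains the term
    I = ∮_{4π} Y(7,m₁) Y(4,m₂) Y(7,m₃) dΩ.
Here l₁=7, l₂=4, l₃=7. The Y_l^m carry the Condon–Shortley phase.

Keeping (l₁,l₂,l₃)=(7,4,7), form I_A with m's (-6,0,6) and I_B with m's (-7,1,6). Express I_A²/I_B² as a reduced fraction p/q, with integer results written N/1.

Shared (l₁,l₂,l₃)=(7,4,7): N and (l;000)² cancel in I_A²/I_B².
A: Δ = 4!·10!·4!/19! = 1/58198140; Racah Σ t=3..4: t=3:−1/130636800 t=4:+1/209018880 = -1/348364800; ⇒ 3j(7 4 7; -6 0 6)² = 143/45220, sgn +1
B: Δ = 4!·10!·4!/19! = 1/58198140; Racah Σ t=4..4: t=4:+1/522547200 = 1/522547200; ⇒ 3j(7 4 7; -7 1 6)² = 143/5814, sgn -1
I_A²/I_B² = (143/45220)/(143/5814) = 9/70

9/70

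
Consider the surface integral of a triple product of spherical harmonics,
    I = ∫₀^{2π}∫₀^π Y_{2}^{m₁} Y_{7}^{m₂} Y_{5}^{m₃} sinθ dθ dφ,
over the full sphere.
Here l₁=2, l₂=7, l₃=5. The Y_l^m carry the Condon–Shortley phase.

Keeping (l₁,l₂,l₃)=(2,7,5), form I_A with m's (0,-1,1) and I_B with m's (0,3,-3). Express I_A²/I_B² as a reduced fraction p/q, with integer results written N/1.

14/9

Shared (l₁,l₂,l₃)=(2,7,5): N and (l;000)² cancel in I_A²/I_B².
A: Δ = 4!·0!·10!/15! = 1/15015; Racah Σ t=2..2: t=2:+1/69120 = 1/69120; ⇒ 3j(2 7 5; 0 -1 1)² = 4/143, sgn +1
B: Δ = 4!·0!·10!/15! = 1/15015; Racah Σ t=2..2: t=2:+1/322560 = 1/322560; ⇒ 3j(2 7 5; 0 3 -3)² = 18/1001, sgn +1
I_A²/I_B² = (4/143)/(18/1001) = 14/9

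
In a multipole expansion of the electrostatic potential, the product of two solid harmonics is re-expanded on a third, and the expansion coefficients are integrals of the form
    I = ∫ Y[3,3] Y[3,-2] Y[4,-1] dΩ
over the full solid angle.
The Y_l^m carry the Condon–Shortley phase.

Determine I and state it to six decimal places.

0.140463

m-sum 0 ✓  L=10 even ✓  0≤4≤6 ✓
Π(2lᵢ+1) = 7×7×9 = 441
triangle coeff Δ(3,3,4) = 1/34650
Σ_t [0,2]: t=0:+1/72 t=1:−1/16 t=2:+1/72 = -5/144
(3j)²=2/77 [(3 3 4; 0 0 0)], sign=-1
Σ_t [0,0]: t=0:+1/288 = 1/288
(3j)²=5/231 [(3 3 4; 3 -2 -1)], sign=-1
⇒ 4πI² = 30/121
I = (+1)√(30/121/(4π)) = 0.14046335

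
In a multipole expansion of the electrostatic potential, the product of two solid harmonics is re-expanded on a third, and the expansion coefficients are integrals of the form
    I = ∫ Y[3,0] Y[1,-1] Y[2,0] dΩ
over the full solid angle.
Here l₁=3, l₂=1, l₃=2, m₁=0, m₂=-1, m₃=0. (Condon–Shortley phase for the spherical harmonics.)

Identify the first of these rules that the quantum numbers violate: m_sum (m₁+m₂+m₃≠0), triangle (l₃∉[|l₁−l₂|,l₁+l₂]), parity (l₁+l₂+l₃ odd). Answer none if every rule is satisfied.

m_sum

m₁+m₂+m₃ = 0 − 1 + 0 = -1  ✗
triangle: |3−1|=2 ≤ l₃=2 ≤ 3+1=4
parity: l₁+l₂+l₃ = 6 is even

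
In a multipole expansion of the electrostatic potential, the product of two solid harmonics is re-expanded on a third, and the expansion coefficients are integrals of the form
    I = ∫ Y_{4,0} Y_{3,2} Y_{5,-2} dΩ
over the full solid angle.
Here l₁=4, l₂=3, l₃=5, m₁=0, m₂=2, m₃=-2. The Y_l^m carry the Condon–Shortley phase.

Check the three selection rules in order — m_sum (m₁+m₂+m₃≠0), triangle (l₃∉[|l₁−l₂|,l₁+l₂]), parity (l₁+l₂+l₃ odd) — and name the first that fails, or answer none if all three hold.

none

Σmᵢ = 0  ✓
l₃∈[|l₁−l₂|,l₁+l₂]=[1,7], have l₃=5  ✓
Σlᵢ = 12 ⇒ even  ✓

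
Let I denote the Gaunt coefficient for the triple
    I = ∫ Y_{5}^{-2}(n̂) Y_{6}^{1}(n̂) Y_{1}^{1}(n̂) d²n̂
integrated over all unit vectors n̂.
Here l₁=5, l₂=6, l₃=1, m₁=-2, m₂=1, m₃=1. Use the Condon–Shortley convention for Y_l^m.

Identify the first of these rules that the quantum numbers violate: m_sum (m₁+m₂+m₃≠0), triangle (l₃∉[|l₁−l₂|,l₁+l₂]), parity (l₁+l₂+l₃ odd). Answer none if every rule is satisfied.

none

m₁+m₂+m₃ = -2 + 1 + 1 = 0  ✓
triangle: |5−6|=1 ≤ l₃=1 ≤ 5+6=11  ✓
parity: l₁+l₂+l₃ = 12 is even  ✓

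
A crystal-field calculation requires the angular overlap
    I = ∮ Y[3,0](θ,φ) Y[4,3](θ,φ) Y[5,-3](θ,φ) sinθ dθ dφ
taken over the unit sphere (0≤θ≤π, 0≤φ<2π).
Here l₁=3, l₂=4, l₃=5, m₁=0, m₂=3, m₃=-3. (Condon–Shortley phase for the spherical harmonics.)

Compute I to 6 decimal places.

0.103862

Rules hold: Σm=0, L=12 even, 1≤5≤7.
N = 7·9·11 = 693
Δ = 2!·4!·6!/13! = 1/180180
Racah Σ t=0..2: t=0:+1/576 t=1:−1/144 t=2:+1/576 = -1/288
⇒ 3j(3 4 5; 0 0 0)² = 20/1001, sgn +1
Racah Σ t=1..2: t=1:−1/2880 t=2:+1/1440 = 1/2880
⇒ 3j(3 4 5; 0 3 -3)² = 7/715, sgn +1
4πI² = N·(3j₀)²·(3jₘ)² = 252/1859
I = +1·√(0.135557/4π) = 0.10386175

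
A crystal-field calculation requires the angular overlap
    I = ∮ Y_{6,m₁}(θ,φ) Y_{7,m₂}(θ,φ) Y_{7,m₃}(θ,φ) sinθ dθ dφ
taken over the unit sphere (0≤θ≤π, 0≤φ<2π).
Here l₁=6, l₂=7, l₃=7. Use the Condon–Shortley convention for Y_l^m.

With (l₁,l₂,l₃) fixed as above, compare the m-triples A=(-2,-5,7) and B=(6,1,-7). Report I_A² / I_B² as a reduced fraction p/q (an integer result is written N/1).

l's match ⇒ only the (l;m) 3-j factors differ between A and B.
A: triangle coeff Δ(6,7,7) = 1/2444321880; Σ_t [2,2]: t=2:+1/1393459200 = 1/1393459200; (3j)²=11/646 [(6 7 7; -2 -5 7)], sign=+1
B: triangle coeff Δ(6,7,7) = 1/2444321880; Σ_t [0,0]: t=0:+1/20901888000 = 1/20901888000; (3j)²=11/9690 [(6 7 7; 6 1 -7)], sign=+1
I_A²/I_B² = (11/646)/(11/9690) = 15/1

15/1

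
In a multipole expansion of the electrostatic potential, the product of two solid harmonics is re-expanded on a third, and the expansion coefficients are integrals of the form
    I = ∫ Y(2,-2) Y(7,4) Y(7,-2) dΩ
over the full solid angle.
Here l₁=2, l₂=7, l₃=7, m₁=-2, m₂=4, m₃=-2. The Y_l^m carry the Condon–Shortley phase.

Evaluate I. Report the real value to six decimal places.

Checks pass: Σm=0; 16 even; l₃=7∈[5,9].
(2·2+1)(2·7+1)(2·7+1) = 1125
Δ: 2! 2! 12! / 17! → 1/185640
sum: t=0:+1/2419200 t=1:−1/518400 t=2:+1/2419200 = -1/907200
3j²(2 7 7; 0 0 0) = Δ·Π!·Σ² = 56/3315  (sign +1)
sum: t=2:+1/8709120 = 1/8709120
3j²(2 7 7; -2 4 -2) = Δ·Π!·Σ² = 55/3094  (sign -1)
combine: 4πI² = 1125·56/3315·55/3094 = 16500/48841
take √, sign -1: I = -0.16396259

-0.163963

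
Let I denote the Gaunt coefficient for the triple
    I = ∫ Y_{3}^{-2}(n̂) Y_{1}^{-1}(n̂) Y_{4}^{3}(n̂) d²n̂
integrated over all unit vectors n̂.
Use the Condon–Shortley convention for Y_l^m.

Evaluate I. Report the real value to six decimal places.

Checks pass: Σm=0; 8 even; l₃=4∈[2,4].
(2·3+1)(2·1+1)(2·4+1) = 189
Δ: 0! 6! 2! / 9! → 1/252
sum: t=0:+1/36 = 1/36
3j²(3 1 4; 0 0 0) = Δ·Π!·Σ² = 4/63  (sign +1)
sum: t=0:+1/240 = 1/240
3j²(3 1 4; -2 -1 3) = Δ·Π!·Σ² = 1/12  (sign -1)
combine: 4πI² = 189·4/63·1/12 = 1/1
take √, sign -1: I = -0.28209479

-0.282095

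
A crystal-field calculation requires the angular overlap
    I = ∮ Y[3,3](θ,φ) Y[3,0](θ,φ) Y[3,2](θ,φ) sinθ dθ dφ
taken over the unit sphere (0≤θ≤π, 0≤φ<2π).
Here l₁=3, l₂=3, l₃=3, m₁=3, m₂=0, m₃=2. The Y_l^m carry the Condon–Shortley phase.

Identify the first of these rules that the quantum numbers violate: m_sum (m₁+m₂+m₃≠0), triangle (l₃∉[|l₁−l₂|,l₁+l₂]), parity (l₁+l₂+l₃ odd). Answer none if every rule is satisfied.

m_sum

m₁+m₂+m₃ = 3 + 0 + 2 = 5  ✗
triangle: |3−3|=0 ≤ l₃=3 ≤ 3+3=6
parity: l₁+l₂+l₃ = 9 is odd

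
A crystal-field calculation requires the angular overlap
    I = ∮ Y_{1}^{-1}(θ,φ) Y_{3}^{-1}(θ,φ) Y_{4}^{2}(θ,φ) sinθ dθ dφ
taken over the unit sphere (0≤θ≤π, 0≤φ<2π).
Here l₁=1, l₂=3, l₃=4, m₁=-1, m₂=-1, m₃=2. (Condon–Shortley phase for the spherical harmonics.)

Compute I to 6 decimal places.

Rules hold: Σm=0, L=8 even, 2≤4≤4.
N = 3·7·9 = 189
Δ = 0!·2!·6!/9! = 1/252
Racah Σ t=0..0: t=0:+1/36 = 1/36
⇒ 3j(1 3 4; 0 0 0)² = 4/63, sgn +1
Racah Σ t=0..0: t=0:+1/96 = 1/96
⇒ 3j(1 3 4; -1 -1 2)² = 5/84, sgn +1
4πI² = N·(3j₀)²·(3jₘ)² = 5/7
I = +1·√(0.714286/4π) = 0.23841361

0.238414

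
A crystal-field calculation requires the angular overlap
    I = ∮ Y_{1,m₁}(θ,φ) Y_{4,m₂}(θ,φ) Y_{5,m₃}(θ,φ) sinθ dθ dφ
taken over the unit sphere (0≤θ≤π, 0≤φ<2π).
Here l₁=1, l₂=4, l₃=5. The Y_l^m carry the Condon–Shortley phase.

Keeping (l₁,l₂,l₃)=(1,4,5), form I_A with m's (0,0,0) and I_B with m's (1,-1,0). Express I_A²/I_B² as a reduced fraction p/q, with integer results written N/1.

5/2

Same 1,4,5: normalisation and zero-m 3j drop out of the ratio.
A: Δ: 0! 2! 8! / 11! → 1/495; sum: t=0:+1/576 = 1/576; 3j²(1 4 5; 0 0 0) = Δ·Π!·Σ² = 5/99  (sign -1)
B: Δ: 0! 2! 8! / 11! → 1/495; sum: t=0:+1/1440 = 1/1440; 3j²(1 4 5; 1 -1 0) = Δ·Π!·Σ² = 2/99  (sign -1)
I_A²/I_B² = (5/99)/(2/99) = 5/2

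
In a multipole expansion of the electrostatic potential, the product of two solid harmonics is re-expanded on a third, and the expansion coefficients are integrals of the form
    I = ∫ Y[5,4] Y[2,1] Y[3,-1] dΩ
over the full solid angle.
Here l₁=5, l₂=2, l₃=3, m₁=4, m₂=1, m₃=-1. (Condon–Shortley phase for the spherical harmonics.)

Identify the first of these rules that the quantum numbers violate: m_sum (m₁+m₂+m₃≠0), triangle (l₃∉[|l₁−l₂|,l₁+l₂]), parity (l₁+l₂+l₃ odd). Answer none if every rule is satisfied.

m_sum

Σmᵢ = 4  ✗
l₃∈[|l₁−l₂|,l₁+l₂]=[3,7], have l₃=3
Σlᵢ = 10 ⇒ even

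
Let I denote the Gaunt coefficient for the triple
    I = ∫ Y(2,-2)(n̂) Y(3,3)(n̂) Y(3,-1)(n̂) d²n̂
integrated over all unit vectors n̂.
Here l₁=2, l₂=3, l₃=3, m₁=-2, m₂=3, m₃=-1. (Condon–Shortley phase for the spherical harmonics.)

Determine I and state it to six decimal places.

Rules hold: Σm=0, L=8 even, 1≤3≤5.
N = 5·7·7 = 245
Δ = 2!·2!·4!/9! = 1/3780
Racah Σ t=0..2: t=0:+1/24 t=1:−1/4 t=2:+1/24 = -1/6
⇒ 3j(2 3 3; 0 0 0)² = 4/105, sgn +1
Racah Σ t=2..2: t=2:+1/96 = 1/96
⇒ 3j(2 3 3; -2 3 -1)² = 1/42, sgn +1
4πI² = N·(3j₀)²·(3jₘ)² = 2/9
I = +1·√(0.222222/4π) = 0.13298076

0.132981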